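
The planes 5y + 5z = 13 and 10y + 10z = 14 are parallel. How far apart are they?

Divide the second equation by 2 to match normals: 5y + 5z = 7.
Both planes have normal n = (0, 5, 5), |n| = 5√2. Any point on the first plane is at distance |7 − 13|/|n| = 6/(5√2) = 3√2/5 from the second.

3√2/5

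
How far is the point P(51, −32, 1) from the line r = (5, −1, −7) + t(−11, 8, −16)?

9√17

Direction vector d = (−11, 8, −16).
AP = (46, −31, 8), and AP × d = (432, 648, 27).
|AP × d|² = 607257 and |d|² = 441, so the distance is √(607257/441) = √1377 = 9√17.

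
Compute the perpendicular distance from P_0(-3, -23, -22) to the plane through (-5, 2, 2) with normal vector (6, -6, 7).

6/11

The plane has equation n·(r − (-5, 2, 2)) = 0, i.e. n·r = -28.
d = |6·(-3) + (-6)·(-23) + 7·(-22) − (-28)| / √(36 + 36 + 49) = |-6| / 11 = 6/11.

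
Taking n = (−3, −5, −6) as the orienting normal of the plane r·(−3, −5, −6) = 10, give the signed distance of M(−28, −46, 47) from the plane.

n·M − 10 = 22.
|n| = √70, so the signed distance is 22/√70.

22/√70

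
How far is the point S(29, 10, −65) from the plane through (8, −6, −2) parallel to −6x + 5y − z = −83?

17/√62

Parallel planes share the normal n = (−6, 5, −1); since (8, −6, −2) lies on the plane, its equation is −6x + 5y − z = -76.
d = |(-6)·29 + 5·10 + (-1)·(-65) − (-76)| / √(36 + 25 + 1) = |17| / √62 = 17/√62.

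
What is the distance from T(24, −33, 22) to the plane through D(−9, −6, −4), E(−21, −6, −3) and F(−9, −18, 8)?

DE = (−12, 0, 1) and DF = (0, −12, 12), so a normal is n = DE × DF = (12, 144, 144).
n = (12, 144, 144); n·P − (-1548) = 252; |n| = 204; distance = 252/204 = 21/17.

21/17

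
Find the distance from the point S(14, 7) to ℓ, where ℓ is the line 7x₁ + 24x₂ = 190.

76/25

d = |7·14 + 24·7 − 190| / √(49 + 576) = |76|/25 = 76/25.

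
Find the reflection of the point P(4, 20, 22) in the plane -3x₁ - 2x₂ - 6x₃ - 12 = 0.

n = (-3, -2, -6), |n|² = 49, n·P − 12 = -196, so t = -196/49 = -4.
Foot F = P − (-4)·n = (-8, 12, -2); the reflection is 2F − P = (-20, 4, -26).

(-20, 4, -26)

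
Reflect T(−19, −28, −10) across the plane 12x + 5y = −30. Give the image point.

With n = (12, 5, 0), the signed offset is (n·T − (-30))/|n|² = -338/169 = -2.
T' = T − 2t·n = (−19, −28, −10) − (-4)·(12, 5, 0) = (29, −8, −10).

(29, -8, -10)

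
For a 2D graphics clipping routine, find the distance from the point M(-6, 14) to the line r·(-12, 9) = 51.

49/5

The normal to the line is n = (-12, 9) with |n| = 15.
|n·M − 51| = |198 − 51| = 147, so the distance is 147/15 = 49/5.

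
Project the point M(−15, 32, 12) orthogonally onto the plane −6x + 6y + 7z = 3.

n = (−6, 6, 7), |n|² = 121, and n·M − 3 = 363.
t = 363/121 = 3, so the foot is M − t·n = (−15, 32, 12) − 3·(−6, 6, 7) = (3, 14, −9).

(3, 14, -9)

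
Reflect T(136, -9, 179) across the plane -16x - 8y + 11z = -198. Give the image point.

n = (-16, -8, 11), |n|² = 441, n·T − (-198) = 63, so t = 63/441 = 1/7.
Foot F = T − (1/7)·n = (968/7, -55/7, 1242/7); the reflection is 2F − T = (984/7, -47/7, 1231/7).

(984/7, -47/7, 1231/7)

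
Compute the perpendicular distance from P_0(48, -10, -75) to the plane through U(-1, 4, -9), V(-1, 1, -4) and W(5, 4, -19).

23√59/59

UV = (0, -3, 5) and UW = (6, 0, -10), so a normal is n = UV × UW = (30, 30, 18).
n = (30, 30, 18); n·P − (-72) = -138; |n| = 6√59; distance = 138/(6√59) = 23/√59.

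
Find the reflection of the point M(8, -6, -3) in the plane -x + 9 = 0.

(10, -6, -3)

n = (-1, 0, 0), |n|² = 1, n·M − (-9) = 1, so t = 1/1 = 1.
Foot F = M − 1·n = (9, -6, -3); the reflection is 2F − M = (10, -6, -3).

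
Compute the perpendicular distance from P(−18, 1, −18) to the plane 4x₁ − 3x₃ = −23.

1

n = (4, 0, −3); n·P − (-23) = 5; |n| = 5; distance = 5/5 = 1.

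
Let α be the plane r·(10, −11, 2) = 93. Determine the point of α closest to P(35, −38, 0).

(5, -5, -6)

n = (10, −11, 2), |n|² = 225, and n·P − 93 = 675.
t = 675/225 = 3, so the foot is P − t·n = (35, −38, 0) − 3·(10, −11, 2) = (5, −5, −6).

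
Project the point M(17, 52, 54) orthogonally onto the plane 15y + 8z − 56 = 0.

(17, -8, 22)

The perpendicular from M has direction n = (0, 15, 8): r = (17, 52, 54) + t(0, 15, 8).
Substitute into the plane: n·(M + tn) = 56 gives 1212 + 289t = 56, so t = -4.
Foot = (17, 52, 54) + (-4)·(0, 15, 8) = (17, −8, 22).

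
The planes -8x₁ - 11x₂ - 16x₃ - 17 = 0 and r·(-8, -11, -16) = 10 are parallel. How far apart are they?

1/3

Both planes have normal n = (-8, -11, -16), |n| = 21. Any point on the first plane is at distance |10 − 17|/|n| = 7/21 = 1/3 from the second.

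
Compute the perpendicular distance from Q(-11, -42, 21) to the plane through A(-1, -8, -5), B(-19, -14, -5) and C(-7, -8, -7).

AB = (-18, -6, 0) and AC = (-6, 0, -2), so a normal is n = AB × AC = (12, -36, -36).
Then n·(-11, -42, 21) - 456 = 168.
|n| = √(144 + 1296 + 1296) = 12√19, so the distance is |168|/(12√19) = 14√19/19.

14/√19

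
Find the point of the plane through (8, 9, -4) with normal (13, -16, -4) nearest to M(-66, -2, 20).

(-40, -34, 12)

The perpendicular from M has direction n = (13, -16, -4): r = (-66, -2, 20) + t(13, -16, -4).
Substitute into the plane: n·(M + tn) = -24 gives -906 + 441t = -24, so t = 2.
Foot = (-66, -2, 20) + 2·(13, -16, -4) = (-40, -34, 12).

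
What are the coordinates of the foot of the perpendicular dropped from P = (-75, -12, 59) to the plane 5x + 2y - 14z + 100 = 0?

(-50, -2, -11)

n = (5, 2, -14), |n|² = 225, and n·P − (-100) = -1125.
t = -1125/225 = -5, so the foot is P − t·n = (-75, -12, 59) − (-5)·(5, 2, -14) = (-50, -2, -11).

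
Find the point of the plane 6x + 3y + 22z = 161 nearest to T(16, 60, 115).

n = (6, 3, 22), |n|² = 529, and n·T − 161 = 2645.
t = 2645/529 = 5, so the foot is T − t·n = (16, 60, 115) − 5·(6, 3, 22) = (-14, 45, 5).

(-14, 45, 5)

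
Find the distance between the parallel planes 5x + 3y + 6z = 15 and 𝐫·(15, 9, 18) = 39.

2/√70

Divide the second equation by 3 to match normals: 5x + 3y + 6z = 13.
Both planes have normal n = (5, 3, 6), |n| = √70. Any point on the first plane is at distance |13 − 15|/|n| = 2/√70 from the second.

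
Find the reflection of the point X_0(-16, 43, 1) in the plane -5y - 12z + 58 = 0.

n = (0, -5, -12), |n|² = 169, n·X_0 − (-58) = -169, so t = -169/169 = -1.
Foot F = X_0 − (-1)·n = (-16, 38, -11); the reflection is 2F − X_0 = (-16, 33, -23).

(-16, 33, -23)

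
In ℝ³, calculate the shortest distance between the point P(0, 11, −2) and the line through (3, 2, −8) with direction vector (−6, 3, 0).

9

Direction vector d = (−6, 3, 0).
AP = (−3, 9, 6), and AP × d = (−18, −36, 45).
|AP × d|² = 3645 and |d|² = 45, so the distance is √(3645/45) = √81 = 9.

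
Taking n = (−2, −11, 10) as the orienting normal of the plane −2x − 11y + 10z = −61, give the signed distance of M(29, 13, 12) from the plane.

n·M − (-61) = -20.
|n| = 15, so the signed distance is -20/15 = -4/3.

-4/3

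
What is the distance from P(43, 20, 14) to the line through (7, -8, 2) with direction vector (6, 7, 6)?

Direction vector d = (6, 7, 6).
AP = (36, 28, 12), and AP × d = (84, -144, 84).
|AP × d|² = 34848 and |d|² = 121, so the distance is √(34848/121) = √288 = 12√2.

12√2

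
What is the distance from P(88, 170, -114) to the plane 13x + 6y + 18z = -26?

6

Normal vector n = (13, 6, 18), and n·(88, 170, -114) - (-26) = 138.
|n| = √(169 + 36 + 324) = 23, so the distance is |138|/23 = 6.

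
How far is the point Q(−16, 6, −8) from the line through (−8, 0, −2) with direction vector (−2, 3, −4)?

2√5

Direction vector d = (−2, 3, −4).
AP = (−8, 6, −6); AP·d = 58, |AP|² = 136, |d|² = 29.
distance² = |AP|² − (AP·d)²/|d|² = 136 − 3364/29 = 20, so the distance is 2√5.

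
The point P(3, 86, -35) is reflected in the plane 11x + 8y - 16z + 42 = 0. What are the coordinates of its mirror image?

With n = (11, 8, -16), the signed offset is (n·P − (-42))/|n|² = 1323/441 = 3.
P' = P − 2t·n = (3, 86, -35) − 6·(11, 8, -16) = (-63, 38, 61).

(-63, 38, 61)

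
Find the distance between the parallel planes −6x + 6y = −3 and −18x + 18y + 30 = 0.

Divide the second equation by 3 to match normals: −6x + 6y = -10.
With common normal n = (−6, 6, 0) (|n| = 6√2), the distance is |(-3) − (-10)|/|n| = 7/(6√2) = 7√2/12.

7√2/12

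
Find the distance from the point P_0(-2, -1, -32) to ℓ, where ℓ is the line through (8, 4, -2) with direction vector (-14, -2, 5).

Direction vector d = (-14, -2, 5).
AP = (-10, -5, -30); AP·d = 0, |AP|² = 1025, |d|² = 225.
distance² = |AP|² − (AP·d)²/|d|² = 1025 − 0/225 = 1025, so the distance is 5√41.

5√41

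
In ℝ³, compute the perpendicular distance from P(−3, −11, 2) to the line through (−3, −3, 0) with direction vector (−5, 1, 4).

2√17

Direction vector d = (−5, 1, 4).
AP = (0, −8, 2); AP·d = 0, |AP|² = 68, |d|² = 42.
distance² = |AP|² − (AP·d)²/|d|² = 68 − 0/42 = 68, so the distance is 2√17.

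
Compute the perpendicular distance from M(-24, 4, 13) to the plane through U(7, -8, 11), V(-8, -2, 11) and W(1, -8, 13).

2√65/13

UV = (-15, 6, 0) and UW = (-6, 0, 2), so a normal is n = UV × UW = (12, 30, 36).
d = |12·(-24) + 30·4 + 36·13 − 240| / √(144 + 900 + 1296) = |60| / (6√65) = 2√65/13.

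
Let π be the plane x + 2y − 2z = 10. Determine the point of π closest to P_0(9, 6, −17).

n = (1, 2, −2), |n|² = 9, and n·P_0 − 10 = 45.
t = 45/9 = 5, so the foot is P_0 − t·n = (9, 6, −17) − 5·(1, 2, −2) = (4, −4, −7).

(4, -4, -7)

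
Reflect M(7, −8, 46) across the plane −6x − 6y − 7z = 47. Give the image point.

(-29, -44, 4)

n = (−6, −6, −7), |n|² = 121, n·M − 47 = -363, so t = -363/121 = -3.
Foot F = M − (-3)·n = (−11, −26, 25); the reflection is 2F − M = (−29, −44, 4).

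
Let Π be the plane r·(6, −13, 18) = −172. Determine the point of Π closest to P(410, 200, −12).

(9478/23, 4496/23, -132/23)

n = (6, −13, 18), |n|² = 529, and n·P − (-172) = -184.
t = -184/529 = -8/23, so the foot is P − t·n = (410, 200, −12) − (-8/23)·(6, −13, 18) = (9478/23, 4496/23, −132/23).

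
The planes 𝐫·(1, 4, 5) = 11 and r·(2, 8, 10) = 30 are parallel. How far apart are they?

2√42/21

Divide the second equation by 2 to match normals: x + 4y + 5z = 15.
With common normal n = (1, 4, 5) (|n| = √42), the distance is |11 − 15|/|n| = 4/√42.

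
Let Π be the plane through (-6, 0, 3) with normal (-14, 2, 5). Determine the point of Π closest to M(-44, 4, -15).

n = (-14, 2, 5), |n|² = 225, and n·M − 99 = 450.
t = 450/225 = 2, so the foot is M − t·n = (-44, 4, -15) − 2·(-14, 2, 5) = (-16, 0, -25).

(-16, 0, -25)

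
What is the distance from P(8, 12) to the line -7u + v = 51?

d = |(-7)·8 + 1·12 − 51| / √(49 + 1) = |-95|/(5√2) = 19/√2.

19/√2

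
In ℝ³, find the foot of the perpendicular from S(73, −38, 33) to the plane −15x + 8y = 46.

The perpendicular from S has direction n = (−15, 8, 0): r = (73, −38, 33) + t(−15, 8, 0).
Substitute into the plane: n·(S + tn) = 46 gives -1399 + 289t = 46, so t = 5.
Foot = (73, −38, 33) + 5·(−15, 8, 0) = (−2, 2, 33).

(-2, 2, 33)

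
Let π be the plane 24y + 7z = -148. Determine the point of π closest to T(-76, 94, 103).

(-76, -26, 68)

n = (0, 24, 7), |n|² = 625, and n·T − (-148) = 3125.
t = 3125/625 = 5, so the foot is T − t·n = (-76, 94, 103) − 5·(0, 24, 7) = (-76, -26, 68).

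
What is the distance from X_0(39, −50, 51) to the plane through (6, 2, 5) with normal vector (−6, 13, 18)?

2

The plane has equation n·(r − (6, 2, 5)) = 0, i.e. n·r = 80.
Then n·(39, −50, 51) − 80 = −46.
|n| = √(36 + 169 + 324) = 23, so the distance is |-46|/23 = 2.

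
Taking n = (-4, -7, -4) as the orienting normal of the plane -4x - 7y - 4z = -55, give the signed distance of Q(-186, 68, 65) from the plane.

n·Q − (-55) = 63.
|n| = 9, so the signed distance is 63/9 = 7.

7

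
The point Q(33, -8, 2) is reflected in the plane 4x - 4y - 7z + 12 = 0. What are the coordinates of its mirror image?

(17, 8, 30)

With n = (4, -4, -7), the signed offset is (n·Q − (-12))/|n|² = 162/81 = 2.
Q' = Q − 2t·n = (33, -8, 2) − 4·(4, -4, -7) = (17, 8, 30).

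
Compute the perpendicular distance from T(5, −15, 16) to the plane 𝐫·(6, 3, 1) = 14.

Normal vector n = (6, 3, 1), and n·(5, −15, 16) − 14 = −13.
|n| = √(36 + 9 + 1) = √46, so the distance is |-13|/√46 = 13/√46.

13/√46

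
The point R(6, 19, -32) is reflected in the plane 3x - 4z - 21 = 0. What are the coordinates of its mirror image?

(-24, 19, 8)

n = (3, 0, -4), |n|² = 25, n·R − 21 = 125, so t = 125/25 = 5.
Foot F = R − 5·n = (-9, 19, -12); the reflection is 2F − R = (-24, 19, 8).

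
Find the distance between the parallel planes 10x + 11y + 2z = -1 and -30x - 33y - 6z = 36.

Divide the second equation by -3 to match normals: 10x + 11y + 2z = -12.
Both planes have normal n = (10, 11, 2), |n| = 15. Any point on the first plane is at distance |(-12) − (-1)|/|n| = 11/15 from the second.

11/15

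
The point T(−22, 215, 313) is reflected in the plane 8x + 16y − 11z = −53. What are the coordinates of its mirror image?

n = (8, 16, −11), |n|² = 441, n·T − (-53) = -126, so t = -126/441 = -2/7.
Foot F = T − (-2/7)·n = (−138/7, 1537/7, 2169/7); the reflection is 2F − T = (−122/7, 1569/7, 2147/7).

(-122/7, 1569/7, 2147/7)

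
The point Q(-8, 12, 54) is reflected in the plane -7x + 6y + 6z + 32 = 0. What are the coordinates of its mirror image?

With n = (-7, 6, 6), the signed offset is (n·Q − (-32))/|n|² = 484/121 = 4.
Q' = Q − 2t·n = (-8, 12, 54) − 8·(-7, 6, 6) = (48, -36, 6).

(48, -36, 6)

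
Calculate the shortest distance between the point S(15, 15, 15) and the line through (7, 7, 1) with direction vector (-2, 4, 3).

Direction vector d = (-2, 4, 3).
AP = (8, 8, 14); AP·d = 58, |AP|² = 324, |d|² = 29.
distance² = |AP|² − (AP·d)²/|d|² = 324 − 3364/29 = 208, so the distance is 4√13.

4√13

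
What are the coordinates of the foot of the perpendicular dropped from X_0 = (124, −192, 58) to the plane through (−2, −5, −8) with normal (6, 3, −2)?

(814/7, -1371/7, 424/7)

The perpendicular from X_0 has direction n = (6, 3, −2): r = (124, −192, 58) + μ(6, 3, −2).
Substitute into the plane: n·(X_0 + μn) = -11 gives 52 + 49μ = -11, so μ = -9/7.
Foot = (124, −192, 58) + (-9/7)·(6, 3, −2) = (814/7, −1371/7, 424/7).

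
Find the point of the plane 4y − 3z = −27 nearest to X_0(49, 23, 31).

(49, 471/25, 853/25)

n = (0, 4, −3), |n|² = 25, and n·X_0 − (-27) = 26.
t = 26/25, so the foot is X_0 − t·n = (49, 23, 31) − (26/25)·(0, 4, −3) = (49, 471/25, 853/25).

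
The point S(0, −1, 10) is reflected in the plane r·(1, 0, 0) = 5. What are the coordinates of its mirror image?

n = (1, 0, 0), |n|² = 1, n·S − 5 = -5, so t = -5/1 = -5.
Foot F = S − (-5)·n = (5, −1, 10); the reflection is 2F − S = (10, −1, 10).

(10, -1, 10)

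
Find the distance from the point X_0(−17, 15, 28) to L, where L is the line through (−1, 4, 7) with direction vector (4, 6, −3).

√757

Direction vector d = (4, 6, −3).
AP = (−16, 11, 21), and AP × d = (−159, 36, −140).
|AP × d|² = 46177 and |d|² = 61, so the distance is √(46177/61) = √757.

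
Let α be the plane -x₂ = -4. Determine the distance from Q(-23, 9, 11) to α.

Normal vector n = (0, -1, 0), and n·(-23, 9, 11) - (-4) = -5.
|n| = √(0 + 1 + 0) = 1, so the distance is |-5|/1 = 5.

5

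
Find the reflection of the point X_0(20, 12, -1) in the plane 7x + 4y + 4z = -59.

n = (7, 4, 4), |n|² = 81, n·X_0 − (-59) = 243, so t = 243/81 = 3.
Foot F = X_0 − 3·n = (-1, 0, -13); the reflection is 2F − X_0 = (-22, -12, -25).

(-22, -12, -25)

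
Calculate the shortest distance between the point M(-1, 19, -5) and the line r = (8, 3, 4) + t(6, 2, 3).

Direction vector d = (6, 2, 3).
AP = (-9, 16, -9); AP·d = -49, |AP|² = 418, |d|² = 49.
distance² = |AP|² − (AP·d)²/|d|² = 418 − 2401/49 = 369, so the distance is 3√41.

3√41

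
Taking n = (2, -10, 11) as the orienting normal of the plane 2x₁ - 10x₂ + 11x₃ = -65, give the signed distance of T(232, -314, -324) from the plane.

n·T − (-65) = 105.
|n| = 15, so the signed distance is 105/15 = 7.

7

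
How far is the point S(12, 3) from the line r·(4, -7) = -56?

d = |4·12 + (-7)·3 − (-56)| / √(16 + 49) = |83|/√65 = 83/√65.

83√65/65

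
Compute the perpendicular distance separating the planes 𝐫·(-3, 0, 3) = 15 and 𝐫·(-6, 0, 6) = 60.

5√2/2

Divide the second equation by 2 to match normals: -3x + 3z = 30.
With common normal n = (-3, 0, 3) (|n| = 3√2), the distance is |15 − 30|/|n| = 15/(3√2) = 5/√2.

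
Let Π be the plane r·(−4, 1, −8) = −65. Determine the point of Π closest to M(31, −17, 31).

The perpendicular from M has direction n = (−4, 1, −8): r = (31, −17, 31) + λ(−4, 1, −8).
Substitute into the plane: n·(M + λn) = -65 gives -389 + 81λ = -65, so λ = 4.
Foot = (31, −17, 31) + 4·(−4, 1, −8) = (15, −13, −1).

(15, -13, -1)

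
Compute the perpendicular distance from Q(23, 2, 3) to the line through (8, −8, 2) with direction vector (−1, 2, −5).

Direction vector d = (−1, 2, −5).
AP = (15, 10, 1); AP·d = 0, |AP|² = 326, |d|² = 30.
distance² = |AP|² − (AP·d)²/|d|² = 326 − 0/30 = 326, so the distance is √326.

√326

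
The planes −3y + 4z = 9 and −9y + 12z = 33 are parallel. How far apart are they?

2/5

Divide the second equation by 3 to match normals: −3y + 4z = 11.
Both planes have normal n = (0, −3, 4), |n| = 5. Any point on the first plane is at distance |11 − 9|/|n| = 2/5 from the second.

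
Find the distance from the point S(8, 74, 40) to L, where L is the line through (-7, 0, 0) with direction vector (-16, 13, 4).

Direction vector d = (-16, 13, 4).
AP = (15, 74, 40); AP·d = 882, |AP|² = 7301, |d|² = 441.
distance² = |AP|² − (AP·d)²/|d|² = 7301 − 777924/441 = 5537, so the distance is 7√113.

7√113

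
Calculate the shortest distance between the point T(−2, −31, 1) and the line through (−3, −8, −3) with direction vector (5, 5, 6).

2√115

Direction vector d = (5, 5, 6).
AP = (1, −23, 4); AP·d = -86, |AP|² = 546, |d|² = 86.
distance² = |AP|² − (AP·d)²/|d|² = 546 − 7396/86 = 460, so the distance is 2√115.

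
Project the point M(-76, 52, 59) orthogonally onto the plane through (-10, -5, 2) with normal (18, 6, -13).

The perpendicular from M has direction n = (18, 6, -13): r = (-76, 52, 59) + μ(18, 6, -13).
Substitute into the plane: n·(M + μn) = -236 gives -1823 + 529μ = -236, so μ = 3.
Foot = (-76, 52, 59) + 3·(18, 6, -13) = (-22, 70, 20).

(-22, 70, 20)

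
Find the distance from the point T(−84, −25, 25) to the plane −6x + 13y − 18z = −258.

Normal vector n = (−6, 13, −18), and n·(−84, −25, 25) − (−258) = −13.
|n| = √(36 + 169 + 324) = 23, so the distance is |-13|/23 = 13/23.

13/23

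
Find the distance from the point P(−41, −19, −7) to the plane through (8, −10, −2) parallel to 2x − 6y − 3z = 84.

29/7

Parallel planes share the normal n = (2, −6, −3); since (8, −10, −2) lies on the plane, its equation is 2x − 6y − 3z = 82.
Then n·(−41, −19, −7) − 82 = −29.
|n| = √(4 + 36 + 9) = 7, so the distance is |-29|/7 = 29/7.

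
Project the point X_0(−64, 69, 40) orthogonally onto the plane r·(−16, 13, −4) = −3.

(0, 17, 56)

The perpendicular from X_0 has direction n = (−16, 13, −4): r = (−64, 69, 40) + λ(−16, 13, −4).
Substitute into the plane: n·(X_0 + λn) = -3 gives 1761 + 441λ = -3, so λ = -4.
Foot = (−64, 69, 40) + (-4)·(−16, 13, −4) = (0, 17, 56).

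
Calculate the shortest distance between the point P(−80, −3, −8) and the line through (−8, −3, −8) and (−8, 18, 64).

A direction vector is d = (0, 21, 72).
AP = (−72, 0, 0); AP·d = 0, |AP|² = 5184, |d|² = 5625.
distance² = |AP|² − (AP·d)²/|d|² = 5184 − 0/5625 = 5184, so the distance is 72.

72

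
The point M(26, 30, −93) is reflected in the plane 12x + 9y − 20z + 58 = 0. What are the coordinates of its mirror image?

n = (12, 9, −20), |n|² = 625, n·M − (-58) = 2500, so t = 2500/625 = 4.
Foot F = M − 4·n = (−22, −6, −13); the reflection is 2F − M = (−70, −42, 67).

(-70, -42, 67)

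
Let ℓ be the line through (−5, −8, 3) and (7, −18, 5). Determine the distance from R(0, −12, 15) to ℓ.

A direction vector is d = (12, −10, 2).
AP = (5, −4, 12), and AP × d = (112, 134, −2).
|AP × d|² = 30504 and |d|² = 248, so the distance is √(30504/248) = √123.

√123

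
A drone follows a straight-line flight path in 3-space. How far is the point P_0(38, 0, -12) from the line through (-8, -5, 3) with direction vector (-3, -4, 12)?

Direction vector d = (-3, -4, 12).
AP = (46, 5, -15), and AP × d = (0, -507, -169).
|AP × d|² = 285610 and |d|² = 169, so the distance is √(285610/169) = √1690 = 13√10.

13√10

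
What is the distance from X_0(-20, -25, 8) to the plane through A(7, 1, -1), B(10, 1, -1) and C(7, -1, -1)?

AB = (3, 0, 0) and AC = (0, -2, 0), so a normal is n = AB × AC = (0, 0, -6).
d = |(-6)·8 − 6| / √(0 + 0 + 36) = |-54| / 6 = 9.

9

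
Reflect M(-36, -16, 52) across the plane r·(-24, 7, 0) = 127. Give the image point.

With n = (-24, 7, 0), the signed offset is (n·M − 127)/|n|² = 625/625 = 1.
M' = M − 2t·n = (-36, -16, 52) − 2·(-24, 7, 0) = (12, -30, 52).

(12, -30, 52)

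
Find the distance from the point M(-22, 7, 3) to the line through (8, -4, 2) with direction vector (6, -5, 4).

√329

Direction vector d = (6, -5, 4).
AP = (-30, 11, 1); AP·d = -231, |AP|² = 1022, |d|² = 77.
distance² = |AP|² − (AP·d)²/|d|² = 1022 − 53361/77 = 329, so the distance is √329.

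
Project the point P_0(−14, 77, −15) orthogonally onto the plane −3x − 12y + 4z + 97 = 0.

The perpendicular from P_0 has direction n = (−3, −12, 4): r = (−14, 77, −15) + μ(−3, −12, 4).
Substitute into the plane: n·(P_0 + μn) = -97 gives -942 + 169μ = -97, so μ = 5.
Foot = (−14, 77, −15) + 5·(−3, −12, 4) = (−29, 17, 5).

(-29, 17, 5)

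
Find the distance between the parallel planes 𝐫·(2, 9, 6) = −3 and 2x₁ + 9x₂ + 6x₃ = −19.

With common normal n = (2, 9, 6) (|n| = 11), the distance is |(-3) − (-19)|/|n| = 16/11.

16/11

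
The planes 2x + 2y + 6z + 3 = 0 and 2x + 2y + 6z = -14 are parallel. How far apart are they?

√11/2

With common normal n = (2, 2, 6) (|n| = 2√11), the distance is |(-3) − (-14)|/|n| = 11/(2√11) = √11/2.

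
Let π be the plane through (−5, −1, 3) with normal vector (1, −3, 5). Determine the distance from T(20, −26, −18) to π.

The plane has equation n·(r − (−5, −1, 3)) = 0, i.e. n·r = 13.
d = |1·20 + (-3)·(-26) + 5·(-18) − 13| / √(1 + 9 + 25) = |-5| / √35 = 5/√35.

5/√35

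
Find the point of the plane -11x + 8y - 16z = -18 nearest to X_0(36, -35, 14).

(14, -19, -18)

The perpendicular from X_0 has direction n = (-11, 8, -16): r = (36, -35, 14) + t(-11, 8, -16).
Substitute into the plane: n·(X_0 + tn) = -18 gives -900 + 441t = -18, so t = 2.
Foot = (36, -35, 14) + 2·(-11, 8, -16) = (14, -19, -18).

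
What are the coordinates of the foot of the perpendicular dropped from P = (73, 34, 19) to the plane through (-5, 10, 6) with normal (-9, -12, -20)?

The perpendicular from P has direction n = (-9, -12, -20): r = (73, 34, 19) + t(-9, -12, -20).
Substitute into the plane: n·(P + tn) = -195 gives -1445 + 625t = -195, so t = 2.
Foot = (73, 34, 19) + 2·(-9, -12, -20) = (55, 10, -21).

(55, 10, -21)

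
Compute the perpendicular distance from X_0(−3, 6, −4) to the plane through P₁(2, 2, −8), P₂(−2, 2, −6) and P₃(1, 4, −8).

P₁P₂ = (−4, 0, 2) and P₁P₃ = (−1, 2, 0), so a normal is n = P₁P₂ × P₁P₃ = (−4, −2, −8).
d = |(-4)·(-3) + (-2)·6 + (-8)·(-4) − 52| / √(16 + 4 + 64) = |-20| / (2√21) = 10/√21.

10√21/21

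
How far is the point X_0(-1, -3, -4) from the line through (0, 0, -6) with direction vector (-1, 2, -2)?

√5

Direction vector d = (-1, 2, -2).
AP = (-1, -3, 2), and AP × d = (2, -4, -5).
|AP × d|² = 45 and |d|² = 9, so the distance is √(45/9) = √5.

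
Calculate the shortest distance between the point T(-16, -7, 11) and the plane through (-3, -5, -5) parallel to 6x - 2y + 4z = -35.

Parallel planes share the normal n = (6, -2, 4); since (-3, -5, -5) lies on the plane, its equation is 6x - 2y + 4z = -28.
Then n·(-16, -7, 11) - (-28) = -10.
|n| = √(36 + 4 + 16) = 2√14, so the distance is |-10|/(2√14) = 5/√14.

5√14/14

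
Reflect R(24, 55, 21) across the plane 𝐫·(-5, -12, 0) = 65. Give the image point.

(-26, -65, 21)

n = (-5, -12, 0), |n|² = 169, n·R − 65 = -845, so t = -845/169 = -5.
Foot F = R − (-5)·n = (-1, -5, 21); the reflection is 2F − R = (-26, -65, 21).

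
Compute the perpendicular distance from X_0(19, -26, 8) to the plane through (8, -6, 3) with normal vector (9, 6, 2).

The plane has equation n·(r − (8, -6, 3)) = 0, i.e. n·r = 42.
n = (9, 6, 2); n·P − 42 = -11; |n| = 11; distance = 11/11 = 1.

1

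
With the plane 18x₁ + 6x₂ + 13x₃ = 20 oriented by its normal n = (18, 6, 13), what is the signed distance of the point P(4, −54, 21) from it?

1/23

n·P − 20 = 1.
|n| = 23, so the signed distance is 1/23.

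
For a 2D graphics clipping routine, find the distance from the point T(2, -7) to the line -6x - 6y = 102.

6√2

The normal to the line is n = (-6, -6) with |n| = 6√2.
|n·T − 102| = |30 − 102| = 72, so the distance is 72/(6√2) = 6√2.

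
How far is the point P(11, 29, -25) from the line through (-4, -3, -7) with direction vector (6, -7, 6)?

Direction vector d = (6, -7, 6).
AP = (15, 32, -18), and AP × d = (66, -198, -297).
|AP × d|² = 131769 and |d|² = 121, so the distance is √(131769/121) = √1089 = 33.

33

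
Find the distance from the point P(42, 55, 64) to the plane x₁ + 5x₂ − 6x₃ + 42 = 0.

25/√62

Normal vector n = (1, 5, −6), and n·(42, 55, 64) − (−42) = −25.
|n| = √(1 + 25 + 36) = √62, so the distance is |-25|/√62 = 25/√62.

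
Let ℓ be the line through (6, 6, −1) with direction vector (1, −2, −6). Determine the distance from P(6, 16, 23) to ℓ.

Direction vector d = (1, −2, −6).
AP = (0, 10, 24), and AP × d = (−12, 24, −10).
|AP × d|² = 820 and |d|² = 41, so the distance is √(820/41) = √20 = 2√5.

2√5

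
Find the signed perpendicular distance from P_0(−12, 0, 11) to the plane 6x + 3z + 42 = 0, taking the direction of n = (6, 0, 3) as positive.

n·P_0 − (-42) = 3.
|n| = 3√5, so the signed distance is 1/√5.

1/√5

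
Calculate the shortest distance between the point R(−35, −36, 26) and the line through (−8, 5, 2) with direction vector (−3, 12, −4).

Direction vector d = (−3, 12, −4).
AP = (−27, −41, 24), and AP × d = (−124, −180, −447).
|AP × d|² = 247585 and |d|² = 169, so the distance is √(247585/169) = √1465.

√1465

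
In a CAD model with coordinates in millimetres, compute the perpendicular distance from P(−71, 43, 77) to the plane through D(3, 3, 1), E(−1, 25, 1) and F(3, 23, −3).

26/15

DE = (−4, 22, 0) and DF = (0, 20, −4), so a normal is n = DE × DF = (−88, −16, −80).
Then n·(−71, 43, 77) − (−392) = −208.
|n| = √(7744 + 256 + 6400) = 120, so the distance is |-208|/120 = 26/15.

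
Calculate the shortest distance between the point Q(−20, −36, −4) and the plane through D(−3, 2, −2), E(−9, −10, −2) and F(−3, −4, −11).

8/7

DE = (−6, −12, 0) and DF = (0, −6, −9), so a normal is n = DE × DF = (108, −54, 36).
d = |108·(-20) + (-54)·(-36) + 36·(-4) − (-504)| / √(11664 + 2916 + 1296) = |144| / 126 = 8/7.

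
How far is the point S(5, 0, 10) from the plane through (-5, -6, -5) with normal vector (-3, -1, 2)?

3√14/7

The plane has equation n·(r − (-5, -6, -5)) = 0, i.e. n·r = 11.
d = |(-3)·5 + (-1)·0 + 2·10 − 11| / √(9 + 1 + 4) = |-6| / √14 = 6/√14.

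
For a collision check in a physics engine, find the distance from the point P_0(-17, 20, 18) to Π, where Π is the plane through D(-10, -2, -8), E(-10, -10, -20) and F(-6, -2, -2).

7√22/22

DE = (0, -8, -12) and DF = (4, 0, 6), so a normal is n = DE × DF = (-48, -48, 32).
n = (-48, -48, 32); n·P − 320 = 112; |n| = 16√22; distance = 112/(16√22) = 7√22/22.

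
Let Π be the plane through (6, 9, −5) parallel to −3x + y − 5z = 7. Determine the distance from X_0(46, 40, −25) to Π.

Parallel planes share the normal n = (−3, 1, −5); since (6, 9, −5) lies on the plane, its equation is −3x + y − 5z = 16.
d = |(-3)·46 + 1·40 + (-5)·(-25) − 16| / √(9 + 1 + 25) = |11| / √35 = 11√35/35.

11√35/35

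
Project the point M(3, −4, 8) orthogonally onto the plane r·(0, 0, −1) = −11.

(3, -4, 11)

n = (0, 0, −1), |n|² = 1, and n·M − (-11) = 3.
t = 3/1 = 3, so the foot is M − t·n = (3, −4, 8) − 3·(0, 0, −1) = (3, −4, 11).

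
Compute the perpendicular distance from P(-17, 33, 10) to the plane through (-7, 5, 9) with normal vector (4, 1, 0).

12√17/17

The plane has equation n·(r − (-7, 5, 9)) = 0, i.e. n·r = -23.
Then n·(-17, 33, 10) - (-23) = -12.
|n| = √(16 + 1 + 0) = √17, so the distance is |-12|/√17 = 12√17/17.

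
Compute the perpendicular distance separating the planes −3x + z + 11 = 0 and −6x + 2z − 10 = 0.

16/√10

Divide the second equation by 2 to match normals: −3x + z = 5.
With common normal n = (−3, 0, 1) (|n| = √10), the distance is |(-11) − 5|/|n| = 16/√10.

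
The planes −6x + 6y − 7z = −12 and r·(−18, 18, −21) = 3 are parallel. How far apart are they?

Divide the second equation by 3 to match normals: −6x + 6y − 7z = 1.
With common normal n = (−6, 6, −7) (|n| = 11), the distance is |(-12) − 1|/|n| = 13/11.

13/11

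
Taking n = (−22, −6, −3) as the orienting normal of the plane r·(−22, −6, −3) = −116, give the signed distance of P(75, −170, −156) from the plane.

n·P − (-116) = -46.
|n| = 23, so the signed distance is -46/23 = -2.

-2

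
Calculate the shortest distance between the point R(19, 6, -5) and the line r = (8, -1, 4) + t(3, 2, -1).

3√3

Direction vector d = (3, 2, -1).
AP = (11, 7, -9), and AP × d = (11, -16, 1).
|AP × d|² = 378 and |d|² = 14, so the distance is √(378/14) = √27 = 3√3.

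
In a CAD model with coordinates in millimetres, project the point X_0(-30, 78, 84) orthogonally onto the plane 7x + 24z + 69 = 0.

(-51, 78, 12)

n = (7, 0, 24), |n|² = 625, and n·X_0 − (-69) = 1875.
t = 1875/625 = 3, so the foot is X_0 − t·n = (-30, 78, 84) − 3·(7, 0, 24) = (-51, 78, 12).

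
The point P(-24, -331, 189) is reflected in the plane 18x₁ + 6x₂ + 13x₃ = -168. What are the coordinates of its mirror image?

(-876/23, -7721/23, 4113/23)

n = (18, 6, 13), |n|² = 529, n·P − (-168) = 207, so t = 207/529 = 9/23.
Foot F = P − (9/23)·n = (-714/23, -7667/23, 4230/23); the reflection is 2F − P = (-876/23, -7721/23, 4113/23).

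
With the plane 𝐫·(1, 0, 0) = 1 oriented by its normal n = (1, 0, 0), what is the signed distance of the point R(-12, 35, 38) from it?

n·R − 1 = -13.
|n| = 1, so the signed distance is -13/1 = -13.

-13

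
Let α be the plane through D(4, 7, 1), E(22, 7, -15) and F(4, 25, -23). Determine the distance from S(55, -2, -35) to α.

DE = (18, 0, -16) and DF = (0, 18, -24), so a normal is n = DE × DF = (288, 432, 324).
d = |288·55 + 432·(-2) + 324·(-35) − 4500| / √(82944 + 186624 + 104976) = |-864| / 612 = 24/17.

24/17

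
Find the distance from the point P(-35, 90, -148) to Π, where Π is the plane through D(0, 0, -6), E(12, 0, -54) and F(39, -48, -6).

2

DE = (12, 0, -48) and DF = (39, -48, 0), so a normal is n = DE × DF = (-2304, -1872, -576).
d = |(-2304)·(-35) + (-1872)·90 + (-576)·(-148) − 3456| / √(5308416 + 3504384 + 331776) = |-6048| / 3024 = 2.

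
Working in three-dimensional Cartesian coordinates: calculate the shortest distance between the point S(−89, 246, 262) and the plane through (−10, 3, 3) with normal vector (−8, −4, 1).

The plane has equation n·(r − (−10, 3, 3)) = 0, i.e. n·r = 71.
n = (−8, −4, 1); n·P − 71 = -81; |n| = 9; distance = 81/9 = 9.

9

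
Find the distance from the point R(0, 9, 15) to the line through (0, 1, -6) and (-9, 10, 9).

A direction vector is d = (-9, 9, 15).
AP = (0, 8, 21), and AP × d = (-69, -189, 72).
|AP × d|² = 45666 and |d|² = 387, so the distance is √(45666/387) = √118.

√118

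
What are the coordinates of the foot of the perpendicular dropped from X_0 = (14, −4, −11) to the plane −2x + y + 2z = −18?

The perpendicular from X_0 has direction n = (−2, 1, 2): r = (14, −4, −11) + μ(−2, 1, 2).
Substitute into the plane: n·(X_0 + μn) = -18 gives -54 + 9μ = -18, so μ = 4.
Foot = (14, −4, −11) + 4·(−2, 1, 2) = (6, 0, −3).

(6, 0, -3)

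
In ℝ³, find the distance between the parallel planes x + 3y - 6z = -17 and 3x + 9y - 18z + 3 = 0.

Divide the second equation by 3 to match normals: x + 3y - 6z = -1.
Both planes have normal n = (1, 3, -6), |n| = √46. Any point on the first plane is at distance |(-1) − (-17)|/|n| = 16/√46 = 8√46/23 from the second.

16/√46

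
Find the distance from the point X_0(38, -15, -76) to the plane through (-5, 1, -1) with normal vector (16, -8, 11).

The plane has equation n·(r − (-5, 1, -1)) = 0, i.e. n·r = -99.
n = (16, -8, 11); n·P − (-99) = -9; |n| = 21; distance = 9/21 = 3/7.

3/7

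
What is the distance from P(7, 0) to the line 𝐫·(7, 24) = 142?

The normal to the line is n = (7, 24) with |n| = 25.
|n·P − 142| = |49 − 142| = 93, so the distance is 93/25.

93/25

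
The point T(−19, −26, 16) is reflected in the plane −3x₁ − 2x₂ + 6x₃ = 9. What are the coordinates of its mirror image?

(5, -10, -32)

With n = (−3, −2, 6), the signed offset is (n·T − 9)/|n|² = 196/49 = 4.
T' = T − 2t·n = (−19, −26, 16) − 8·(−3, −2, 6) = (5, −10, −32).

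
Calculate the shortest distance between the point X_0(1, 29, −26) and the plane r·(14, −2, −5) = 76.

Normal vector n = (14, −2, −5), and n·(1, 29, −26) − 76 = 10.
|n| = √(196 + 4 + 25) = 15, so the distance is |10|/15 = 2/3.

2/3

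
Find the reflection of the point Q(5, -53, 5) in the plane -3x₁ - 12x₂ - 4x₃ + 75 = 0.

With n = (-3, -12, -4), the signed offset is (n·Q − (-75))/|n|² = 676/169 = 4.
Q' = Q − 2t·n = (5, -53, 5) − 8·(-3, -12, -4) = (29, 43, 37).

(29, 43, 37)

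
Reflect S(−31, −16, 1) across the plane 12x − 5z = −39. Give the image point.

With n = (12, 0, −5), the signed offset is (n·S − (-39))/|n|² = -338/169 = -2.
S' = S − 2t·n = (−31, −16, 1) − (-4)·(12, 0, −5) = (17, −16, −19).

(17, -16, -19)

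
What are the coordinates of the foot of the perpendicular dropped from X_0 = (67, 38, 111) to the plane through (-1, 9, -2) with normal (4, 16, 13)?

(47, -42, 46)

The perpendicular from X_0 has direction n = (4, 16, 13): r = (67, 38, 111) + t(4, 16, 13).
Substitute into the plane: n·(X_0 + tn) = 114 gives 2319 + 441t = 114, so t = -5.
Foot = (67, 38, 111) + (-5)·(4, 16, 13) = (47, -42, 46).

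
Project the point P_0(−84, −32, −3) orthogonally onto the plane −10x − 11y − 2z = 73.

n = (−10, −11, −2), |n|² = 225, and n·P_0 − 73 = 1125.
t = 1125/225 = 5, so the foot is P_0 − t·n = (−84, −32, −3) − 5·(−10, −11, −2) = (−34, 23, 7).

(-34, 23, 7)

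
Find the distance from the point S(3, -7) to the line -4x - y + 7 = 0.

2/√17

The normal to the line is n = (-4, -1) with |n| = √17.
|n·S − (-7)| = |-5 − (-7)| = 2, so the distance is 2/√17 = 2√17/17.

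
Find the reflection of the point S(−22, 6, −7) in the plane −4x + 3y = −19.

With n = (−4, 3, 0), the signed offset is (n·S − (-19))/|n|² = 125/25 = 5.
S' = S − 2t·n = (−22, 6, −7) − 10·(−4, 3, 0) = (18, −24, −7).

(18, -24, -7)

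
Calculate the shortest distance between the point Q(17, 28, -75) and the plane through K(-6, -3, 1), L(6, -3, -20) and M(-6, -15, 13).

19/9

KL = (12, 0, -21) and KM = (0, -12, 12), so a normal is n = KL × KM = (-252, -144, -144).
Then n·(17, 28, -75) - 1800 = 684.
|n| = √(63504 + 20736 + 20736) = 324, so the distance is |684|/324 = 19/9.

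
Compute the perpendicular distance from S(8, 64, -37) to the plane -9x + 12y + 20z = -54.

Normal vector n = (-9, 12, 20), and n·(8, 64, -37) - (-54) = 10.
|n| = √(81 + 144 + 400) = 25, so the distance is |10|/25 = 2/5.

2/5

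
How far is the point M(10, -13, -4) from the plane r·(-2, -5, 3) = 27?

3√38/19

Normal vector n = (-2, -5, 3), and n·(10, -13, -4) - 27 = 6.
|n| = √(4 + 25 + 9) = √38, so the distance is |6|/√38 = 6/√38.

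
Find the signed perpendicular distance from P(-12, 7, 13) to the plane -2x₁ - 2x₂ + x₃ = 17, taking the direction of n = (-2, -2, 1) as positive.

2

n·P − 17 = 6.
|n| = 3, so the signed distance is 6/3 = 2.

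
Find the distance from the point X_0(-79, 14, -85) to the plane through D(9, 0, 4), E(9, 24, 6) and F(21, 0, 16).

DE = (0, 24, 2) and DF = (12, 0, 12), so a normal is n = DE × DF = (288, 24, -288).
n = (288, 24, -288); n·P − 1440 = 624; |n| = 408; distance = 624/408 = 26/17.

26/17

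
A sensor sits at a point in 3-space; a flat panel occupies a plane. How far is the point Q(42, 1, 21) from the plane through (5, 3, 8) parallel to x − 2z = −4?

Parallel planes share the normal n = (1, 0, −2); since (5, 3, 8) lies on the plane, its equation is x − 2z = -11.
Then n·(42, 1, 21) − (−11) = 11.
|n| = √(1 + 0 + 4) = √5, so the distance is |11|/√5 = 11√5/5.

11√5/5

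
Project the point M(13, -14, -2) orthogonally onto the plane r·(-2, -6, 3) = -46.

(17, -2, -8)

The perpendicular from M has direction n = (-2, -6, 3): r = (13, -14, -2) + μ(-2, -6, 3).
Substitute into the plane: n·(M + μn) = -46 gives 52 + 49μ = -46, so μ = -2.
Foot = (13, -14, -2) + (-2)·(-2, -6, 3) = (17, -2, -8).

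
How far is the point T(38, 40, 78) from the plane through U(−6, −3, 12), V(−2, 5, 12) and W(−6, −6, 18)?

8√21/7

UV = (4, 8, 0) and UW = (0, −3, 6), so a normal is n = UV × UW = (48, −24, −12).
d = |48·38 + (-24)·40 + (-12)·78 − (-360)| / √(2304 + 576 + 144) = |288| / (12√21) = 8√21/7.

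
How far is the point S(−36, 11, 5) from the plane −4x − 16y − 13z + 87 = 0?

n = (−4, −16, −13); n·P − (-87) = -10; |n| = 21; distance = 10/21.

10/21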